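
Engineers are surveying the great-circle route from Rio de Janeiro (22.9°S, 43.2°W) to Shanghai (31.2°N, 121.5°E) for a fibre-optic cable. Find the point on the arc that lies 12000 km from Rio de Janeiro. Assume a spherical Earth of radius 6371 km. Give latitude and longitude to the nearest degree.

≈ 38°N, 52°E

Write both endpoints as unit vectors p₁, p₂ with components (cos φ cos λ, cos φ sin λ, sin φ).
The central angle between the endpoints is δ = arccos(p₁·p₂) ≈ 2.864 rad (164.1°). The total great-circle distance is δ·R ≈ 2.864 × 6371 ≈ 18244 km, so the target fraction is f = 12000/18244 ≈ 0.658.
Interpolate at f ≈ 0.658 with slerp weights a = sin((1−f)δ)/sin δ ≈ 3.026, b = sin(fδ)/sin δ ≈ 3.467.
p = a·p₁ + b·p₂ ≈ (0.483, 0.620, 0.618); φ = arcsin(p_z) ≈ 38.20°, λ = atan2(p_y, p_x) ≈ 52.11°.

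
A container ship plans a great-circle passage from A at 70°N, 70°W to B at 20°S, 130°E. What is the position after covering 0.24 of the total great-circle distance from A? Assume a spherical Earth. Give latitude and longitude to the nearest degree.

≈ 75°N, 165°E

Convert each endpoint to a unit vector on the sphere (x = cos φ cos λ, y = cos φ sin λ, z = sin φ).
The central angle between the endpoints is δ = arccos(p₁·p₂) ≈ 2.244 rad (128.6°).
Interpolate at f = 0.24 with slerp weights a = sin((1−f)δ)/sin δ ≈ 1.267, b = sin(fδ)/sin δ ≈ 0.656.
p = a·p₁ + b·p₂ ≈ (-0.248, 0.065, 0.967); φ = arcsin(p_z) ≈ 75.15°, λ = atan2(p_y, p_x) ≈ 165.34°.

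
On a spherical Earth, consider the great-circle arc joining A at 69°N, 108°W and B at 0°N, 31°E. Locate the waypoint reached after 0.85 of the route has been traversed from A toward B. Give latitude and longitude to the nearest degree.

≈ 15°N, 27°E

The haversine formula gives a central angle δ ≈ 1.845 rad (105.7°) between the endpoints.
Interpolate at f = 0.85 with slerp weights a = sin((1−f)δ)/sin δ ≈ 0.284, b = sin(fδ)/sin δ ≈ 1.039.
p = a·p₁ + b·p₂ ≈ (0.859, 0.438, 0.265); φ = arcsin(p_z) ≈ 15.36°, λ = atan2(p_y, p_x) ≈ 27.03°.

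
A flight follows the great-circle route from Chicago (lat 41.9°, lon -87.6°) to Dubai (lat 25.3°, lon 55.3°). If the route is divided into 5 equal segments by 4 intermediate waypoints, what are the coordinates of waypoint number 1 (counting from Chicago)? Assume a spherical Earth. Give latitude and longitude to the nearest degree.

≈ lat 57°, lon -66°

From cos δ = sin φ₁ sin φ₂ + cos φ₁ cos φ₂ cos Δλ, the central angle is δ ≈ 1.825 rad (104.6°).
Interpolate at f = 1/5 with slerp weights a = sin((1−f)δ)/sin δ ≈ 1.027, b = sin(fδ)/sin δ ≈ 0.369.
p = a·p₁ + b·p₂ ≈ (0.222, -0.490, 0.843); φ = arcsin(p_z) ≈ 57.49°, λ = atan2(p_y, p_x) ≈ -65.63°.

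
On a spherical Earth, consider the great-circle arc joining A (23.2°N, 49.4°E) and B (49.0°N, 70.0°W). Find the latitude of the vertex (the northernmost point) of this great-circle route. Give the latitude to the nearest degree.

≈ 58°N

The great circle lies in the plane with unit normal n̂ = (p₁ × p₂)/|p₁ × p₂|.
Here n̂_z ≈ -0.525; the vertex latitude is φ_max = arccos|n̂_z| ≈ 58.3°.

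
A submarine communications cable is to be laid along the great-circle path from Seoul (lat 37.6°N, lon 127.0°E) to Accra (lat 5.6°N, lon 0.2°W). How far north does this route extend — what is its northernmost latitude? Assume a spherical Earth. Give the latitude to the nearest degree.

≈ 46°N

The great circle lies in the plane with unit normal n̂ = (p₁ × p₂)/|p₁ × p₂|.
Here n̂_z ≈ -0.691; the vertex latitude is φ_max = arccos|n̂_z| ≈ 46.3°.
Check via Clairaut: cos φ_max = |cos φ₁| · sin C = cos(37.6°)·sin(60.7°) ≈ 0.691, again giving ≈ 46.3°.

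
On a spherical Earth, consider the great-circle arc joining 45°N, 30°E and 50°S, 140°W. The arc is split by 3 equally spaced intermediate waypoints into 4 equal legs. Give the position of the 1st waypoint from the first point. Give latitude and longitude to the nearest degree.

≈ 12°N, 2°W

Write both endpoints as unit vectors p₁, p₂ with components (cos φ cos λ, cos φ sin λ, sin φ).
The central angle between the endpoints is δ = arccos(p₁·p₂) ≈ 2.995 rad (171.6°).
Interpolate at f = 1/4 with slerp weights a = sin((1−f)δ)/sin δ ≈ 5.346, b = sin(fδ)/sin δ ≈ 4.664.
p = a·p₁ + b·p₂ ≈ (0.977, -0.037, 0.208); φ = arcsin(p_z) ≈ 11.99°, λ = atan2(p_y, p_x) ≈ -2.15°.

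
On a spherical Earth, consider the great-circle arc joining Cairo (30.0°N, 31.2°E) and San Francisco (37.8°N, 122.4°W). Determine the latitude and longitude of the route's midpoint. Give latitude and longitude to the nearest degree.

≈ 71°N, 35°W

From cos δ = sin φ₁ sin φ₂ + cos φ₁ cos φ₂ cos Δλ, the central angle is δ ≈ 1.882 rad (107.8°).
Interpolate at f = 1/2 with slerp weights a = sin((1−f)δ)/sin δ ≈ 0.849, b = sin(fδ)/sin δ ≈ 0.849.
p = a·p₁ + b·p₂ ≈ (0.269, -0.186, 0.945); φ = arcsin(p_z) ≈ 70.90°, λ = atan2(p_y, p_x) ≈ -34.55°.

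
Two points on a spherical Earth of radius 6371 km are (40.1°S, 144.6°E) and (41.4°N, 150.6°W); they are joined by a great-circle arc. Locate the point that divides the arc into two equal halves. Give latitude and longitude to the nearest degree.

≈ (1°N, 177°E)

The haversine formula gives a central angle δ ≈ 1.753 rad (100.5°) between the endpoints.
Interpolate at f = 1/2 with slerp weights a = sin((1−f)δ)/sin δ ≈ 0.782, b = sin(fδ)/sin δ ≈ 0.782.
p = a·p₁ + b·p₂ ≈ (-0.998, 0.059, 0.013); φ = arcsin(p_z) ≈ 0.77°, λ = atan2(p_y, p_x) ≈ 176.64°.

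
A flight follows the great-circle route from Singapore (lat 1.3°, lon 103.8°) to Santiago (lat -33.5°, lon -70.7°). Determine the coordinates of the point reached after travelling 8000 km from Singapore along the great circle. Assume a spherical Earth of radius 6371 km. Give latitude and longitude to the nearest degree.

Convert each endpoint to a unit vector on the sphere (x = cos φ cos λ, y = cos φ sin λ, z = sin φ).
The central angle between the endpoints is δ = arccos(p₁·p₂) ≈ 2.572 rad (147.4°). The total great-circle distance is δ·R ≈ 2.572 × 6371 ≈ 16389 km, so the target fraction is f = 8000/16389 ≈ 0.488.
Interpolate at f ≈ 0.488 with slerp weights a = sin((1−f)δ)/sin δ ≈ 1.796, b = sin(fδ)/sin δ ≈ 1.764.
p = a·p₁ + b·p₂ ≈ (0.058, 0.355, -0.933); φ = arcsin(p_z) ≈ -68.90°, λ = atan2(p_y, p_x) ≈ 80.74°.

≈ lat -69°, lon 81°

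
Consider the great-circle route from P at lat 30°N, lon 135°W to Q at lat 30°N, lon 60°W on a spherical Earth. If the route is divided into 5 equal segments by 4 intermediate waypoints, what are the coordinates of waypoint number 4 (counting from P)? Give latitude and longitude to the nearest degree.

Convert each endpoint to a unit vector on the sphere (x = cos φ cos λ, y = cos φ sin λ, z = sin φ).
The central angle between the endpoints is δ = arccos(p₁·p₂) ≈ 1.111 rad (63.6°).
Interpolate at f = 4/5 with slerp weights a = sin((1−f)δ)/sin δ ≈ 0.246, b = sin(fδ)/sin δ ≈ 0.866.
p = a·p₁ + b·p₂ ≈ (0.225, -0.800, 0.556); φ = arcsin(p_z) ≈ 33.78°, λ = atan2(p_y, p_x) ≈ -74.33°.

≈ lat 34°N, lon 74°W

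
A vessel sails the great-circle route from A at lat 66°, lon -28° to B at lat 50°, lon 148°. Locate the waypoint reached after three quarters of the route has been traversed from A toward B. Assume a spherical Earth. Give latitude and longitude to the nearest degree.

≈ lat 66°, lon 147°

Write both endpoints as unit vectors p₁, p₂ with components (cos φ cos λ, cos φ sin λ, sin φ).
The central angle between the endpoints is δ = arccos(p₁·p₂) ≈ 1.116 rad (64.0°).
Interpolate at f = 3/4 with slerp weights a = sin((1−f)δ)/sin δ ≈ 0.307, b = sin(fδ)/sin δ ≈ 0.827.
p = a·p₁ + b·p₂ ≈ (-0.341, 0.223, 0.913); φ = arcsin(p_z) ≈ 65.98°, λ = atan2(p_y, p_x) ≈ 146.78°.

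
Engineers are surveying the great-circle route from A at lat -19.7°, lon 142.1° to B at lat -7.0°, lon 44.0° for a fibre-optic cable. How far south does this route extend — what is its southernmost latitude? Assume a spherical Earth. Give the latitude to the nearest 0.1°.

≈ -21.7°

The great circle lies in the plane with unit normal n̂ = (p₁ × p₂)/|p₁ × p₂|.
Here n̂_z ≈ -0.929; the vertex latitude is φ_max = arccos|n̂_z| ≈ 21.7°.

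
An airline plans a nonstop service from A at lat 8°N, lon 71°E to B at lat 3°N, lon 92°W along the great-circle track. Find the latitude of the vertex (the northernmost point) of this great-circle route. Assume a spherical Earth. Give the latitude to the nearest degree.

The great circle lies in the plane with unit normal n̂ = (p₁ × p₂)/|p₁ × p₂|.
Here n̂_z ≈ -0.837; the vertex latitude is φ_max = arccos|n̂_z| ≈ 33.2°.
Check via Clairaut: cos φ_max = |cos φ₁| · sin C = cos(8.0°)·sin(57.7°) ≈ 0.837, again giving ≈ 33.2°.

≈ 33°N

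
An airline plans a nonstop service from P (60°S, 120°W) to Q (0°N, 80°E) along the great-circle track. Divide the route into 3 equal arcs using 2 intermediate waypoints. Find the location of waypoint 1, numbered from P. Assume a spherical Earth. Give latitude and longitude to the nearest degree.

≈ (74°S, 124°E)

Write both endpoints as unit vectors p₁, p₂ with components (cos φ cos λ, cos φ sin λ, sin φ).
The central angle between the endpoints is δ = arccos(p₁·p₂) ≈ 2.060 rad (118.0°).
Interpolate at f = 1/3 with slerp weights a = sin((1−f)δ)/sin δ ≈ 1.111, b = sin(fδ)/sin δ ≈ 0.718.
p = a·p₁ + b·p₂ ≈ (-0.153, 0.226, -0.962); φ = arcsin(p_z) ≈ -74.15°, λ = atan2(p_y, p_x) ≈ 124.07°.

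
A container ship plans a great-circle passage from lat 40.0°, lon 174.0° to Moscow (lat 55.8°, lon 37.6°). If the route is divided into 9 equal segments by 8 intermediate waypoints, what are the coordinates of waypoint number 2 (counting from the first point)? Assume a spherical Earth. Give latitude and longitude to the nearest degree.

≈ lat 55°, lon 162°

Write both endpoints as unit vectors p₁, p₂ with components (cos φ cos λ, cos φ sin λ, sin φ).
The central angle between the endpoints is δ = arccos(p₁·p₂) ≈ 1.349 rad (77.3°).
Interpolate at f = 2/9 with slerp weights a = sin((1−f)δ)/sin δ ≈ 0.889, b = sin(fδ)/sin δ ≈ 0.303.
p = a·p₁ + b·p₂ ≈ (-0.542, 0.175, 0.822); φ = arcsin(p_z) ≈ 55.26°, λ = atan2(p_y, p_x) ≈ 162.12°.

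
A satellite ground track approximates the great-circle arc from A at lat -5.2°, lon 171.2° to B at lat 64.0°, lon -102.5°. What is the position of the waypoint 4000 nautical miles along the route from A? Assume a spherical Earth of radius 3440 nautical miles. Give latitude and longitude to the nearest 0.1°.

≈ lat 51.8°, lon -148.2°

Write both endpoints as unit vectors p₁, p₂ with components (cos φ cos λ, cos φ sin λ, sin φ).
The central angle between the endpoints is δ = arccos(p₁·p₂) ≈ 1.624 rad (93.1°). The total great-circle distance is δ·R ≈ 1.624 × 3440 ≈ 5587 nmi, so the target fraction is f = 4000/5587 ≈ 0.716.
Interpolate at f ≈ 0.716 with slerp weights a = sin((1−f)δ)/sin δ ≈ 0.446, b = sin(fδ)/sin δ ≈ 0.919.
p = a·p₁ + b·p₂ ≈ (-0.526, -0.325, 0.786); φ = arcsin(p_z) ≈ 51.79°, λ = atan2(p_y, p_x) ≈ -148.25°.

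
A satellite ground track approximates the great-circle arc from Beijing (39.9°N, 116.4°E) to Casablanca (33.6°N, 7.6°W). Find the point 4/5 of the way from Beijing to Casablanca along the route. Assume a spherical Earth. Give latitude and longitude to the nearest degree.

Convert each endpoint to a unit vector on the sphere (x = cos φ cos λ, y = cos φ sin λ, z = sin φ).
The central angle between the endpoints is δ = arccos(p₁·p₂) ≈ 1.573 rad (90.1°).
Interpolate at f = 4/5 with slerp weights a = sin((1−f)δ)/sin δ ≈ 0.309, b = sin(fδ)/sin δ ≈ 0.952.
p = a·p₁ + b·p₂ ≈ (0.680, 0.108, 0.725); φ = arcsin(p_z) ≈ 46.48°, λ = atan2(p_y, p_x) ≈ 9.01°.

≈ 46°N, 9°E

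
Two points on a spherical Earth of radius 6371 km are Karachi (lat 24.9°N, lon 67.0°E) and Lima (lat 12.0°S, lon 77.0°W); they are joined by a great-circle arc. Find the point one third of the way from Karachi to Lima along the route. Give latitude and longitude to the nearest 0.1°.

≈ lat 26.5°N, lon 13.5°E

Convert each endpoint to a unit vector on the sphere (x = cos φ cos λ, y = cos φ sin λ, z = sin φ).
The central angle between the endpoints is δ = arccos(p₁·p₂) ≈ 2.507 rad (143.6°).
Interpolate at f = 1/3 with slerp weights a = sin((1−f)δ)/sin δ ≈ 1.678, b = sin(fδ)/sin δ ≈ 1.251.
p = a·p₁ + b·p₂ ≈ (0.870, 0.209, 0.446); φ = arcsin(p_z) ≈ 26.52°, λ = atan2(p_y, p_x) ≈ 13.49°.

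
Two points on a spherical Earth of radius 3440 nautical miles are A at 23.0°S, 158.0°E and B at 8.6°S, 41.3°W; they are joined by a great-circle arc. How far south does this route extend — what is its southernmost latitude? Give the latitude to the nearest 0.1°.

≈ 59.9°S

The great circle lies in the plane with unit normal n̂ = (p₁ × p₂)/|p₁ × p₂|.
Here n̂_z ≈ +0.502; the vertex latitude is φ_max = arccos|n̂_z| ≈ 59.9°.
Check via Clairaut: cos φ_max = |cos φ₁| · sin C = cos(23.0°)·sin(147.0°) ≈ 0.502, again giving ≈ 59.9°.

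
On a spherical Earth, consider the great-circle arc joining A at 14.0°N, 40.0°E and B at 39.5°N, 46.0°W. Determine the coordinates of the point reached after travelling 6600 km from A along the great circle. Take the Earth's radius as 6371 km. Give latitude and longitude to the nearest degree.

≈ 40°N, 22°W

Convert each endpoint to a unit vector on the sphere (x = cos φ cos λ, y = cos φ sin λ, z = sin φ).
The central angle between the endpoints is δ = arccos(p₁·p₂) ≈ 1.363 rad (78.1°). The total great-circle distance is δ·R ≈ 1.363 × 6371 ≈ 8685 km, so the target fraction is f = 6600/8685 ≈ 0.760.
Interpolate at f ≈ 0.760 with slerp weights a = sin((1−f)δ)/sin δ ≈ 0.328, b = sin(fδ)/sin δ ≈ 0.879.
p = a·p₁ + b·p₂ ≈ (0.715, -0.283, 0.639); φ = arcsin(p_z) ≈ 39.70°, λ = atan2(p_y, p_x) ≈ -21.59°.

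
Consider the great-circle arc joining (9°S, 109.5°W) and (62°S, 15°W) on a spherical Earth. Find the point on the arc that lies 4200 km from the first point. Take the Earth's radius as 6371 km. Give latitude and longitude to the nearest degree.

Write both endpoints as unit vectors p₁, p₂ with components (cos φ cos λ, cos φ sin λ, sin φ).
The central angle between the endpoints is δ = arccos(p₁·p₂) ≈ 1.469 rad (84.2°). The total great-circle distance is δ·R ≈ 1.469 × 6371 ≈ 9358 km, so the target fraction is f = 4200/9358 ≈ 0.449.
Interpolate at f ≈ 0.449 with slerp weights a = sin((1−f)δ)/sin δ ≈ 0.728, b = sin(fδ)/sin δ ≈ 0.616.
p = a·p₁ + b·p₂ ≈ (0.039, -0.752, -0.657); φ = arcsin(p_z) ≈ -41.11°, λ = atan2(p_y, p_x) ≈ -87.01°.

≈ (41°S, 87°W)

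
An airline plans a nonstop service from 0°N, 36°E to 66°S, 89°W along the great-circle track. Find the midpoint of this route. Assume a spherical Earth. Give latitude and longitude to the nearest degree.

≈ 48°S, 13°E

Write both endpoints as unit vectors p₁, p₂ with components (cos φ cos λ, cos φ sin λ, sin φ).
The central angle between the endpoints is δ = arccos(p₁·p₂) ≈ 1.806 rad (103.5°).
Interpolate at f = 1/2 with slerp weights a = sin((1−f)δ)/sin δ ≈ 0.808, b = sin(fδ)/sin δ ≈ 0.808.
p = a·p₁ + b·p₂ ≈ (0.659, 0.146, -0.738); φ = arcsin(p_z) ≈ -47.54°, λ = atan2(p_y, p_x) ≈ 12.51°.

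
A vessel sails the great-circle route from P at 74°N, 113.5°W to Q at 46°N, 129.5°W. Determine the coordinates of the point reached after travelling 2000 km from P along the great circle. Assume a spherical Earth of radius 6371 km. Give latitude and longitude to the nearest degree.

≈ 57°N, 126°W

Write both endpoints as unit vectors p₁, p₂ with components (cos φ cos λ, cos φ sin λ, sin φ).
The central angle between the endpoints is δ = arccos(p₁·p₂) ≈ 0.504 rad (28.9°). The total great-circle distance is δ·R ≈ 0.504 × 6371 ≈ 3213 km, so the target fraction is f = 2000/3213 ≈ 0.623.
Interpolate at f ≈ 0.623 with slerp weights a = sin((1−f)δ)/sin δ ≈ 0.392, b = sin(fδ)/sin δ ≈ 0.639.
p = a·p₁ + b·p₂ ≈ (-0.325, -0.442, 0.836); φ = arcsin(p_z) ≈ 56.73°, λ = atan2(p_y, p_x) ≈ -126.39°.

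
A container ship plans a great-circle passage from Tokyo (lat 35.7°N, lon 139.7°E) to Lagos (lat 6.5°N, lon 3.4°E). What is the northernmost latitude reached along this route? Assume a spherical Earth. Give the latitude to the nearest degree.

≈ 49°N

The great circle lies in the plane with unit normal n̂ = (p₁ × p₂)/|p₁ × p₂|.
Here n̂_z ≈ -0.651; the vertex latitude is φ_max = arccos|n̂_z| ≈ 49.4°.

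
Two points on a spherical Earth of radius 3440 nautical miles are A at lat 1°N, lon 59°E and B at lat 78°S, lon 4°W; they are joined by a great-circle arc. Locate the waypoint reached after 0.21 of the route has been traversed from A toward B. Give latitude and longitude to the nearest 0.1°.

Convert each endpoint to a unit vector on the sphere (x = cos φ cos λ, y = cos φ sin λ, z = sin φ).
The central angle between the endpoints is δ = arccos(p₁·p₂) ≈ 1.493 rad (85.6°).
Interpolate at f = 0.21 with slerp weights a = sin((1−f)δ)/sin δ ≈ 0.927, b = sin(fδ)/sin δ ≈ 0.309.
p = a·p₁ + b·p₂ ≈ (0.542, 0.790, -0.286); φ = arcsin(p_z) ≈ -16.65°, λ = atan2(p_y, p_x) ≈ 55.57°.

≈ lat 16.6°S, lon 55.6°E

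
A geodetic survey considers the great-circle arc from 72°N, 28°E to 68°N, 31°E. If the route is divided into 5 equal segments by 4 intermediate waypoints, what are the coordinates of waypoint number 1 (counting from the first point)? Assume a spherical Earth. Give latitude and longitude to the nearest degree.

≈ 71°N, 29°E

Convert each endpoint to a unit vector on the sphere (x = cos φ cos λ, y = cos φ sin λ, z = sin φ).
The central angle between the endpoints is δ = arccos(p₁·p₂) ≈ 0.072 rad (4.1°).
Interpolate at f = 1/5 with slerp weights a = sin((1−f)δ)/sin δ ≈ 0.800, b = sin(fδ)/sin δ ≈ 0.200.
p = a·p₁ + b·p₂ ≈ (0.283, 0.155, 0.947); φ = arcsin(p_z) ≈ 71.20°, λ = atan2(p_y, p_x) ≈ 28.70°.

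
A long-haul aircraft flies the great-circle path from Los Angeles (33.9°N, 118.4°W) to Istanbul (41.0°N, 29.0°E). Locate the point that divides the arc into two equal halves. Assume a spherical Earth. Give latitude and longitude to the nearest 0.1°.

≈ (69.6°N, 53.9°W)

Convert each endpoint to a unit vector on the sphere (x = cos φ cos λ, y = cos φ sin λ, z = sin φ).
The central angle between the endpoints is δ = arccos(p₁·p₂) ≈ 1.733 rad (99.3°).
Interpolate at f = 1/2 with slerp weights a = sin((1−f)δ)/sin δ ≈ 0.772, b = sin(fδ)/sin δ ≈ 0.772.
p = a·p₁ + b·p₂ ≈ (0.205, -0.281, 0.937); φ = arcsin(p_z) ≈ 69.63°, λ = atan2(p_y, p_x) ≈ -53.93°.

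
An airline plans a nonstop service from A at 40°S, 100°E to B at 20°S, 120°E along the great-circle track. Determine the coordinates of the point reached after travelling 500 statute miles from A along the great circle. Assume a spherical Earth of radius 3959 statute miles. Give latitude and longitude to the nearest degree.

≈ 35°S, 106°E

Write both endpoints as unit vectors p₁, p₂ with components (cos φ cos λ, cos φ sin λ, sin φ).
The central angle between the endpoints is δ = arccos(p₁·p₂) ≈ 0.459 rad (26.3°). The total great-circle distance is δ·R ≈ 0.459 × 3959 ≈ 1819 mi, so the target fraction is f = 500/1819 ≈ 0.275.
Interpolate at f ≈ 0.275 with slerp weights a = sin((1−f)δ)/sin δ ≈ 0.737, b = sin(fδ)/sin δ ≈ 0.284.
p = a·p₁ + b·p₂ ≈ (-0.232, 0.787, -0.571); φ = arcsin(p_z) ≈ -34.83°, λ = atan2(p_y, p_x) ≈ 106.38°.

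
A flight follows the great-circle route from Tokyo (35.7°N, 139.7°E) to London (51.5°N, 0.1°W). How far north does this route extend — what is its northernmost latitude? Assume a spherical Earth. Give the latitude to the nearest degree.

The great circle lies in the plane with unit normal n̂ = (p₁ × p₂)/|p₁ × p₂|.
Here n̂_z ≈ -0.327; the vertex latitude is φ_max = arccos|n̂_z| ≈ 70.9°.
Check via Clairaut: cos φ_max = |cos φ₁| · sin C = cos(35.7°)·sin(23.8°) ≈ 0.327, again giving ≈ 70.9°.

≈ 71°N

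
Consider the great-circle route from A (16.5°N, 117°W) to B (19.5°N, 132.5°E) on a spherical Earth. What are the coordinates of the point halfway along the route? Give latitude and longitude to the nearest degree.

≈ (30°N, 172°W)

Convert each endpoint to a unit vector on the sphere (x = cos φ cos λ, y = cos φ sin λ, z = sin φ).
The central angle between the endpoints is δ = arccos(p₁·p₂) ≈ 1.794 rad (102.8°).
Interpolate at f = 1/2 with slerp weights a = sin((1−f)δ)/sin δ ≈ 0.802, b = sin(fδ)/sin δ ≈ 0.802.
p = a·p₁ + b·p₂ ≈ (-0.859, -0.128, 0.495); φ = arcsin(p_z) ≈ 29.68°, λ = atan2(p_y, p_x) ≈ -171.55°.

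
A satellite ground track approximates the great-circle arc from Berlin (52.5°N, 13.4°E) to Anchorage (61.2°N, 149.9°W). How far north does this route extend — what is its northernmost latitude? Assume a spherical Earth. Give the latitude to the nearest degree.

≈ 85°N

The great circle lies in the plane with unit normal n̂ = (p₁ × p₂)/|p₁ × p₂|.
Here n̂_z ≈ -0.093; the vertex latitude is φ_max = arccos|n̂_z| ≈ 84.7°.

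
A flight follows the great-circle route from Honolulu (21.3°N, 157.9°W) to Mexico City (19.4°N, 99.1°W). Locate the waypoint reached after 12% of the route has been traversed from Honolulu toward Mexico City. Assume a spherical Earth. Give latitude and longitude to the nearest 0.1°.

Write both endpoints as unit vectors p₁, p₂ with components (cos φ cos λ, cos φ sin λ, sin φ).
The central angle between the endpoints is δ = arccos(p₁·p₂) ≈ 0.957 rad (54.8°).
Interpolate at f = 0.12 with slerp weights a = sin((1−f)δ)/sin δ ≈ 0.913, b = sin(fδ)/sin δ ≈ 0.140.
p = a·p₁ + b·p₂ ≈ (-0.809, -0.450, 0.378); φ = arcsin(p_z) ≈ 22.22°, λ = atan2(p_y, p_x) ≈ -150.88°.

≈ 22.2°N, 150.9°W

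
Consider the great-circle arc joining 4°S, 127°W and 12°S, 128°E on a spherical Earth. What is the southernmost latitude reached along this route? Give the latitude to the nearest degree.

The great circle lies in the plane with unit normal n̂ = (p₁ × p₂)/|p₁ × p₂|.
Here n̂_z ≈ -0.970; the vertex latitude is φ_max = arccos|n̂_z| ≈ 14.0°.
Check via Clairaut: cos φ_max = |cos φ₁| · sin C = cos(4.0°)·sin(103.4°) ≈ 0.970, again giving ≈ 14.0°.

≈ 14°S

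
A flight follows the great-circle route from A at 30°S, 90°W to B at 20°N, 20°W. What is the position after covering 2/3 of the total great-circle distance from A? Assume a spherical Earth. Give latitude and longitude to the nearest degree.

≈ 3°N, 43°W

From cos δ = sin φ₁ sin φ₂ + cos φ₁ cos φ₂ cos Δλ, the central angle is δ ≈ 1.463 rad (83.8°).
Interpolate at f = 2/3 with slerp weights a = sin((1−f)δ)/sin δ ≈ 0.471, b = sin(fδ)/sin δ ≈ 0.833.
p = a·p₁ + b·p₂ ≈ (0.735, -0.676, 0.049); φ = arcsin(p_z) ≈ 2.82°, λ = atan2(p_y, p_x) ≈ -42.59°.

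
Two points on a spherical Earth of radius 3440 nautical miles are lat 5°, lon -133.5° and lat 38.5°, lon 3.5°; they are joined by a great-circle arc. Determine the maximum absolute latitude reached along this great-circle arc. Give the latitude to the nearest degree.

≈ 52°

The great circle lies in the plane with unit normal n̂ = (p₁ × p₂)/|p₁ × p₂|.
Here n̂_z ≈ +0.621; the vertex latitude is φ_max = arccos|n̂_z| ≈ 51.6°.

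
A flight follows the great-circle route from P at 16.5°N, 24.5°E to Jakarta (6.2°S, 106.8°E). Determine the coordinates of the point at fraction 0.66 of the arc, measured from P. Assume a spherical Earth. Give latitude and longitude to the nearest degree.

≈ 3°N, 79°E

Write both endpoints as unit vectors p₁, p₂ with components (cos φ cos λ, cos φ sin λ, sin φ).
The central angle between the endpoints is δ = arccos(p₁·p₂) ≈ 1.474 rad (84.4°).
Interpolate at f = 0.66 with slerp weights a = sin((1−f)δ)/sin δ ≈ 0.483, b = sin(fδ)/sin δ ≈ 0.830.
p = a·p₁ + b·p₂ ≈ (0.182, 0.982, 0.047); φ = arcsin(p_z) ≈ 2.72°, λ = atan2(p_y, p_x) ≈ 79.47°.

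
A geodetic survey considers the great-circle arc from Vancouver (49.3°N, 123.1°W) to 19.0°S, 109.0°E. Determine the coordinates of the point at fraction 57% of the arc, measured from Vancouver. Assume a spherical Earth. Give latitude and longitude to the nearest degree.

Write both endpoints as unit vectors p₁, p₂ with components (cos φ cos λ, cos φ sin λ, sin φ).
The central angle between the endpoints is δ = arccos(p₁·p₂) ≈ 2.247 rad (128.7°).
Interpolate at f = 0.57 with slerp weights a = sin((1−f)δ)/sin δ ≈ 1.054, b = sin(fδ)/sin δ ≈ 1.228.
p = a·p₁ + b·p₂ ≈ (-0.754, 0.522, 0.400); φ = arcsin(p_z) ≈ 23.55°, λ = atan2(p_y, p_x) ≈ 145.29°.

≈ 24°N, 145°E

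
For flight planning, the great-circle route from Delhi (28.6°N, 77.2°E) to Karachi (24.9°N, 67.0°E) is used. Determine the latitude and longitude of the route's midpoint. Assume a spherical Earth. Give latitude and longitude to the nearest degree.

Convert each endpoint to a unit vector on the sphere (x = cos φ cos λ, y = cos φ sin λ, z = sin φ).
The central angle between the endpoints is δ = arccos(p₁·p₂) ≈ 0.172 rad (9.8°).
Interpolate at f = 1/2 with slerp weights a = sin((1−f)δ)/sin δ ≈ 0.502, b = sin(fδ)/sin δ ≈ 0.502.
p = a·p₁ + b·p₂ ≈ (0.275, 0.849, 0.452); φ = arcsin(p_z) ≈ 26.84°, λ = atan2(p_y, p_x) ≈ 72.02°.

≈ 27°N, 72°E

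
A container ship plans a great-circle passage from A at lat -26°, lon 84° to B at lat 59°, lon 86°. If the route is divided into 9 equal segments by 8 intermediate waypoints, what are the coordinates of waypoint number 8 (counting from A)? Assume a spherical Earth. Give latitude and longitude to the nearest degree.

Write both endpoints as unit vectors p₁, p₂ with components (cos φ cos λ, cos φ sin λ, sin φ).
The central angle between the endpoints is δ = arccos(p₁·p₂) ≈ 1.484 rad (85.0°).
Interpolate at f = 8/9 with slerp weights a = sin((1−f)δ)/sin δ ≈ 0.165, b = sin(fδ)/sin δ ≈ 0.972.
p = a·p₁ + b·p₂ ≈ (0.050, 0.647, 0.761); φ = arcsin(p_z) ≈ 49.56°, λ = atan2(p_y, p_x) ≈ 85.54°.

≈ lat 50°, lon 86°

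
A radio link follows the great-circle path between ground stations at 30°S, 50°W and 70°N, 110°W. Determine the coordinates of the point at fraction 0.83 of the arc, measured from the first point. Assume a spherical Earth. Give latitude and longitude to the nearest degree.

≈ 56°N, 84°W

The haversine formula gives a central angle δ ≈ 1.898 rad (108.8°) between the endpoints.
Interpolate at f = 0.83 with slerp weights a = sin((1−f)δ)/sin δ ≈ 0.335, b = sin(fδ)/sin δ ≈ 1.056.
p = a·p₁ + b·p₂ ≈ (0.063, -0.562, 0.825); φ = arcsin(p_z) ≈ 55.59°, λ = atan2(p_y, p_x) ≈ -83.61°.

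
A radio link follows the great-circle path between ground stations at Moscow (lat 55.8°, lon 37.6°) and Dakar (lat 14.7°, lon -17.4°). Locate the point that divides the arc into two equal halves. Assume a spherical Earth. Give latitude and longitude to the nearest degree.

Write both endpoints as unit vectors p₁, p₂ with components (cos φ cos λ, cos φ sin λ, sin φ).
The central angle between the endpoints is δ = arccos(p₁·p₂) ≈ 1.022 rad (58.6°).
Interpolate at f = 1/2 with slerp weights a = sin((1−f)δ)/sin δ ≈ 0.573, b = sin(fδ)/sin δ ≈ 0.573.
p = a·p₁ + b·p₂ ≈ (0.784, 0.031, 0.620); φ = arcsin(p_z) ≈ 38.28°, λ = atan2(p_y, p_x) ≈ 2.25°.

≈ lat 38°, lon 2°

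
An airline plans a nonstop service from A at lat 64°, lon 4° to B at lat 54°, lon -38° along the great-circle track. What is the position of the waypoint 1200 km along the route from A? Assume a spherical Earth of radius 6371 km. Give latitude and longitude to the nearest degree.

≈ lat 61°, lon -19°

Convert each endpoint to a unit vector on the sphere (x = cos φ cos λ, y = cos φ sin λ, z = sin φ).
The central angle between the endpoints is δ = arccos(p₁·p₂) ≈ 0.406 rad (23.3°). The total great-circle distance is δ·R ≈ 0.406 × 6371 ≈ 2588 km, so the target fraction is f = 1200/2588 ≈ 0.464.
Interpolate at f ≈ 0.464 with slerp weights a = sin((1−f)δ)/sin δ ≈ 0.547, b = sin(fδ)/sin δ ≈ 0.474.
p = a·p₁ + b·p₂ ≈ (0.459, -0.155, 0.875); φ = arcsin(p_z) ≈ 61.05°, λ = atan2(p_y, p_x) ≈ -18.64°.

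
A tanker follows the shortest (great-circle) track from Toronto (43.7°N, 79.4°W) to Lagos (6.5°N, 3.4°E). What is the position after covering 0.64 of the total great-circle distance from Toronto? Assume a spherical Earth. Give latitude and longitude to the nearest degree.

Write both endpoints as unit vectors p₁, p₂ with components (cos φ cos λ, cos φ sin λ, sin φ).
The central angle between the endpoints is δ = arccos(p₁·p₂) ≈ 1.402 rad (80.3°).
Interpolate at f = 0.64 with slerp weights a = sin((1−f)δ)/sin δ ≈ 0.490, b = sin(fδ)/sin δ ≈ 0.793.
p = a·p₁ + b·p₂ ≈ (0.852, -0.302, 0.429); φ = arcsin(p_z) ≈ 25.38°, λ = atan2(p_y, p_x) ≈ -19.52°.

≈ (25°N, 20°W)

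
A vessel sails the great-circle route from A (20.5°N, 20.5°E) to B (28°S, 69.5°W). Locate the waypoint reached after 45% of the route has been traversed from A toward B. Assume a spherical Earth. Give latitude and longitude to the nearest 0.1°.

The haversine formula gives a central angle δ ≈ 1.736 rad (99.5°) between the endpoints.
Interpolate at f = 0.45 with slerp weights a = sin((1−f)δ)/sin δ ≈ 0.827, b = sin(fδ)/sin δ ≈ 0.714.
p = a·p₁ + b·p₂ ≈ (0.947, -0.319, -0.045); φ = arcsin(p_z) ≈ -2.60°, λ = atan2(p_y, p_x) ≈ -18.62°.

≈ (2.6°S, 18.6°W)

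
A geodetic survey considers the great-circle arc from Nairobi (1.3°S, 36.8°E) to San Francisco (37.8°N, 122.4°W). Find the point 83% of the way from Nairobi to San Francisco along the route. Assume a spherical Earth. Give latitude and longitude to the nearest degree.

≈ (56°N, 100°W)

Convert each endpoint to a unit vector on the sphere (x = cos φ cos λ, y = cos φ sin λ, z = sin φ).
The central angle between the endpoints is δ = arccos(p₁·p₂) ≈ 2.422 rad (138.8°).
Interpolate at f = 0.83 with slerp weights a = sin((1−f)δ)/sin δ ≈ 0.608, b = sin(fδ)/sin δ ≈ 1.374.
p = a·p₁ + b·p₂ ≈ (-0.095, -0.552, 0.828); φ = arcsin(p_z) ≈ 55.90°, λ = atan2(p_y, p_x) ≈ -99.77°.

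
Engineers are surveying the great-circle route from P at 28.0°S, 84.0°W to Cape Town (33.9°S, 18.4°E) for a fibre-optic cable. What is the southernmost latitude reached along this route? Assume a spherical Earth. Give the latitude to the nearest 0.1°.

≈ 44.0°S

The great circle lies in the plane with unit normal n̂ = (p₁ × p₂)/|p₁ × p₂|.
Here n̂_z ≈ +0.720; the vertex latitude is φ_max = arccos|n̂_z| ≈ 44.0°.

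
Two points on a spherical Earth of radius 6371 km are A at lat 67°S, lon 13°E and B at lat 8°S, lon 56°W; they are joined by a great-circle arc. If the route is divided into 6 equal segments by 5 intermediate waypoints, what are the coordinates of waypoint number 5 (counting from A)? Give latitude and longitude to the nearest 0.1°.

≈ lat 19.5°S, lon 51.0°W

Write both endpoints as unit vectors p₁, p₂ with components (cos φ cos λ, cos φ sin λ, sin φ).
The central angle between the endpoints is δ = arccos(p₁·p₂) ≈ 1.301 rad (74.5°).
Interpolate at f = 5/6 with slerp weights a = sin((1−f)δ)/sin δ ≈ 0.223, b = sin(fδ)/sin δ ≈ 0.917.
p = a·p₁ + b·p₂ ≈ (0.593, -0.733, -0.333); φ = arcsin(p_z) ≈ -19.46°, λ = atan2(p_y, p_x) ≈ -51.05°.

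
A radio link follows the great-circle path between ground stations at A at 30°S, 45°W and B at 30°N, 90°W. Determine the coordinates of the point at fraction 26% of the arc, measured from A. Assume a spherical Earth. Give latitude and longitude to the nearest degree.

≈ 15°S, 58°W

The haversine formula gives a central angle δ ≈ 1.287 rad (73.7°) between the endpoints.
Interpolate at f = 0.26 with slerp weights a = sin((1−f)δ)/sin δ ≈ 0.849, b = sin(fδ)/sin δ ≈ 0.342.
p = a·p₁ + b·p₂ ≈ (0.520, -0.816, -0.253); φ = arcsin(p_z) ≈ -14.67°, λ = atan2(p_y, p_x) ≈ -57.50°.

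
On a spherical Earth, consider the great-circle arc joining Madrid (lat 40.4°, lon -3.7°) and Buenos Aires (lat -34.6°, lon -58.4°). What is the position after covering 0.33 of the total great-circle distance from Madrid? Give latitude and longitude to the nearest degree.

≈ lat 16°, lon -24°

Write both endpoints as unit vectors p₁, p₂ with components (cos φ cos λ, cos φ sin λ, sin φ).
The central angle between the endpoints is δ = arccos(p₁·p₂) ≈ 1.577 rad (90.3°).
Interpolate at f = 0.33 with slerp weights a = sin((1−f)δ)/sin δ ≈ 0.871, b = sin(fδ)/sin δ ≈ 0.497.
p = a·p₁ + b·p₂ ≈ (0.876, -0.391, 0.282); φ = arcsin(p_z) ≈ 16.38°, λ = atan2(p_y, p_x) ≈ -24.07°.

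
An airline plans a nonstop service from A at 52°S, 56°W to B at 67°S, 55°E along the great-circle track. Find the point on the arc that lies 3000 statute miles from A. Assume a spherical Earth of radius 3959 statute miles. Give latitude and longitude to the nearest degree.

Write both endpoints as unit vectors p₁, p₂ with components (cos φ cos λ, cos φ sin λ, sin φ).
The central angle between the endpoints is δ = arccos(p₁·p₂) ≈ 0.877 rad (50.3°). The total great-circle distance is δ·R ≈ 0.877 × 3959 ≈ 3474 mi, so the target fraction is f = 3000/3474 ≈ 0.864.
Interpolate at f ≈ 0.864 with slerp weights a = sin((1−f)δ)/sin δ ≈ 0.155, b = sin(fδ)/sin δ ≈ 0.894.
p = a·p₁ + b·p₂ ≈ (0.254, 0.207, -0.945); φ = arcsin(p_z) ≈ -70.89°, λ = atan2(p_y, p_x) ≈ 39.19°.

≈ 71°S, 39°E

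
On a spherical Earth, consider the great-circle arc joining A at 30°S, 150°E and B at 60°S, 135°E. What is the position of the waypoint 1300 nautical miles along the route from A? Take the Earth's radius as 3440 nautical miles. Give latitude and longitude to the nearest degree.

≈ 51°S, 142°E

Convert each endpoint to a unit vector on the sphere (x = cos φ cos λ, y = cos φ sin λ, z = sin φ).
The central angle between the endpoints is δ = arccos(p₁·p₂) ≈ 0.552 rad (31.6°). The total great-circle distance is δ·R ≈ 0.552 × 3440 ≈ 1900 nmi, so the target fraction is f = 1300/1900 ≈ 0.684.
Interpolate at f ≈ 0.684 with slerp weights a = sin((1−f)δ)/sin δ ≈ 0.331, b = sin(fδ)/sin δ ≈ 0.703.
p = a·p₁ + b·p₂ ≈ (-0.497, 0.392, -0.774); φ = arcsin(p_z) ≈ -50.75°, λ = atan2(p_y, p_x) ≈ 141.73°.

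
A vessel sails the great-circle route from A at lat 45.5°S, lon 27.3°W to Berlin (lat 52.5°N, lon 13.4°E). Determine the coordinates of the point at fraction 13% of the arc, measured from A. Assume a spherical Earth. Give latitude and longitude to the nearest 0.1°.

≈ lat 33.0°S, lon 20.8°W

Write both endpoints as unit vectors p₁, p₂ with components (cos φ cos λ, cos φ sin λ, sin φ).
The central angle between the endpoints is δ = arccos(p₁·p₂) ≈ 1.816 rad (104.0°).
Interpolate at f = 0.13 with slerp weights a = sin((1−f)δ)/sin δ ≈ 1.031, b = sin(fδ)/sin δ ≈ 0.241.
p = a·p₁ + b·p₂ ≈ (0.785, -0.297, -0.544); φ = arcsin(p_z) ≈ -32.95°, λ = atan2(p_y, p_x) ≈ -20.75°.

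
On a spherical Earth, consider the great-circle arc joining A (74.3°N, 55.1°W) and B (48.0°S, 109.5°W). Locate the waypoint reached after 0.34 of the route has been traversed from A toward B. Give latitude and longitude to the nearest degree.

≈ (34°N, 90°W)

The haversine formula gives a central angle δ ≈ 2.227 rad (127.6°) between the endpoints.
Interpolate at f = 0.34 with slerp weights a = sin((1−f)δ)/sin δ ≈ 1.256, b = sin(fδ)/sin δ ≈ 0.867.
p = a·p₁ + b·p₂ ≈ (0.001, -0.825, 0.565); φ = arcsin(p_z) ≈ 34.37°, λ = atan2(p_y, p_x) ≈ -89.95°.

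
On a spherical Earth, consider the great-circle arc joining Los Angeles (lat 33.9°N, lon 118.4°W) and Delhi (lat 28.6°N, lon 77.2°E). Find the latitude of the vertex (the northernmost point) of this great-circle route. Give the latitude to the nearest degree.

The great circle lies in the plane with unit normal n̂ = (p₁ × p₂)/|p₁ × p₂|.
Here n̂_z ≈ -0.218; the vertex latitude is φ_max = arccos|n̂_z| ≈ 77.4°.

≈ 77°N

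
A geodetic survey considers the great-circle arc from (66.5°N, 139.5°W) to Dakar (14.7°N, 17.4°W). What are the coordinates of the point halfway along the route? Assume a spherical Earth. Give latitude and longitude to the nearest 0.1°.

Convert each endpoint to a unit vector on the sphere (x = cos φ cos λ, y = cos φ sin λ, z = sin φ).
The central angle between the endpoints is δ = arccos(p₁·p₂) ≈ 1.543 rad (88.4°).
Interpolate at f = 1/2 with slerp weights a = sin((1−f)δ)/sin δ ≈ 0.697, b = sin(fδ)/sin δ ≈ 0.697.
p = a·p₁ + b·p₂ ≈ (0.432, -0.382, 0.817); φ = arcsin(p_z) ≈ 54.75°, λ = atan2(p_y, p_x) ≈ -41.49°.

≈ (54.7°N, 41.5°W)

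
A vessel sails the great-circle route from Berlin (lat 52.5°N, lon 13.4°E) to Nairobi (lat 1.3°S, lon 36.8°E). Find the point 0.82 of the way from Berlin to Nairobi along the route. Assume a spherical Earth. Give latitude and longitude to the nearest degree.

≈ lat 9°N, lon 34°E

The haversine formula gives a central angle δ ≈ 1.000 rad (57.3°) between the endpoints.
Interpolate at f = 0.82 with slerp weights a = sin((1−f)δ)/sin δ ≈ 0.213, b = sin(fδ)/sin δ ≈ 0.869.
p = a·p₁ + b·p₂ ≈ (0.822, 0.550, 0.149); φ = arcsin(p_z) ≈ 8.57°, λ = atan2(p_y, p_x) ≈ 33.82°.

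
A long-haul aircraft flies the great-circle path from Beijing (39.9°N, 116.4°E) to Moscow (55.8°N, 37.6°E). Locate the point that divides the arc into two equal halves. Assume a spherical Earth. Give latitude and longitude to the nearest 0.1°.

Write both endpoints as unit vectors p₁, p₂ with components (cos φ cos λ, cos φ sin λ, sin φ).
The central angle between the endpoints is δ = arccos(p₁·p₂) ≈ 0.909 rad (52.1°).
Interpolate at f = 1/2 with slerp weights a = sin((1−f)δ)/sin δ ≈ 0.557, b = sin(fδ)/sin δ ≈ 0.557.
p = a·p₁ + b·p₂ ≈ (0.058, 0.573, 0.817); φ = arcsin(p_z) ≈ 54.81°, λ = atan2(p_y, p_x) ≈ 84.22°.

≈ (54.8°N, 84.2°E)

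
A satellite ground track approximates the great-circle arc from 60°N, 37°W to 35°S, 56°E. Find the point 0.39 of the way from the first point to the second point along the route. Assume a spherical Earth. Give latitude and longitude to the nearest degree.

Write both endpoints as unit vectors p₁, p₂ with components (cos φ cos λ, cos φ sin λ, sin φ).
The central angle between the endpoints is δ = arccos(p₁·p₂) ≈ 2.116 rad (121.2°).
Interpolate at f = 0.39 with slerp weights a = sin((1−f)δ)/sin δ ≈ 1.124, b = sin(fδ)/sin δ ≈ 0.859.
p = a·p₁ + b·p₂ ≈ (0.842, 0.245, 0.480); φ = arcsin(p_z) ≈ 28.71°, λ = atan2(p_y, p_x) ≈ 16.23°.

≈ 29°N, 16°E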